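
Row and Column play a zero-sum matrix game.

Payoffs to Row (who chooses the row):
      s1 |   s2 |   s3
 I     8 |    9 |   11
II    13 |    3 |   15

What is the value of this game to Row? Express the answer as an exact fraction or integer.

Column s3 is strictly dominated by s1 for Column (it gives Row more in every row).
The remaining 2×2 game on (I, II) × (s1, s2) has no saddle point. Let Row play I with probability p; indifference gives 8p + 13(1−p) = 9p + 3(1−p), so p = 10/11.
Similarly Column's optimal q on s1 is 6/11, and the value is 8·(6/11) + (9)·(5/11) = 93/11.

93/11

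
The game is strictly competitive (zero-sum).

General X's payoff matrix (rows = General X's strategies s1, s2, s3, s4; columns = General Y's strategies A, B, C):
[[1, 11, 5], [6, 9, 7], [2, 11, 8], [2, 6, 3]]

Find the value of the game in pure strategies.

6

Row minima: 1, 6, 2, 2 → General X's maximin is 6.
Column maxima: 6, 11, 8 → General Y's minimax is 6.
They coincide at (s2, A), so the value is 6.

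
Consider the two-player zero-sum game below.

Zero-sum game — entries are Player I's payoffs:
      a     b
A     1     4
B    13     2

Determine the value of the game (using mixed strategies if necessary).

25/7

Row minima are 1 and 2, so Player I's maximin is 2; column maxima are 13 and 4, so Player II's minimax is 4. These differ, so the equilibrium is in mixed strategies.
Let Player I play A with probability p. Player II is indifferent when p + 13(1−p) = 4p + 2(1−p), giving p = 11/14.
Let Player II play a with probability q. Player I is indifferent when q + 4(1−q) = 13q + 2(1−q), giving q = 1/7.
The value is 1·(1/7) + (4)·(6/7) = 25/7.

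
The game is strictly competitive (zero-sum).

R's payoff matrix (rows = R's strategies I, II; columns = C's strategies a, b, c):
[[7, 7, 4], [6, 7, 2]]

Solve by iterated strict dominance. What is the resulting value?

Column b is strictly dominated by c for C (4<7, 2<7); eliminate b.
Row II is strictly dominated by row I (7>6, 4>2); eliminate II.
Column a is strictly dominated by c for C (4<7); eliminate a.
Only (I, c) remains, with payoff 4.

4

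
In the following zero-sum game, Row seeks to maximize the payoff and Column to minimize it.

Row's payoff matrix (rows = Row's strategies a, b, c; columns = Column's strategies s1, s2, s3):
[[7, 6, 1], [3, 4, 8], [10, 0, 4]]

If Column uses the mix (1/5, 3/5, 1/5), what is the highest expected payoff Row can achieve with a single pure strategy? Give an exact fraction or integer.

a: (7)·(1/5) + (6)·(3/5) + (1)·(1/5) = 26/5.
b: (3)·(1/5) + (4)·(3/5) + (8)·(1/5) = 23/5.
c: (10)·(1/5) + (0)·(3/5) + (4)·(1/5) = 14/5.
The best pure response is a with expected payoff 26/5.

26/5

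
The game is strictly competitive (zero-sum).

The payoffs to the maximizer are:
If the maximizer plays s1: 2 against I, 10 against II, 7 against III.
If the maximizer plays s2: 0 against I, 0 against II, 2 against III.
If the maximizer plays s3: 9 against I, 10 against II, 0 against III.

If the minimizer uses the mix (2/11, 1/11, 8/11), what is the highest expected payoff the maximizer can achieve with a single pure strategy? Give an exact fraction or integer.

70/11

s1: (2)·(2/11) + (10)·(1/11) + (7)·(8/11) = 70/11.
s2: (0)·(2/11) + (0)·(1/11) + (2)·(8/11) = 16/11.
s3: (9)·(2/11) + (10)·(1/11) + (0)·(8/11) = 28/11.
The best pure response is s1 with expected payoff 70/11.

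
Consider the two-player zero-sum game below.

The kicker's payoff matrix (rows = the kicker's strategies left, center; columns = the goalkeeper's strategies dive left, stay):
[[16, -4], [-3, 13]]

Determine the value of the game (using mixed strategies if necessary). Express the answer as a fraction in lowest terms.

49/9

Row minima are -4 and -3, so the kicker's maximin is -3; column maxima are 16 and 13, so the goalkeeper's minimax is 13. These differ, so the equilibrium is in mixed strategies.
Let the kicker play left with probability p. The goalkeeper is indifferent when 16p − 3(1−p) = −4p + 13(1−p), giving p = 4/9.
Let the goalkeeper play dive left with probability q. The kicker is indifferent when 16q − 4(1−q) = −3q + 13(1−q), giving q = 17/36.
The value is 16·(17/36) + (-4)·(19/36) = 49/9.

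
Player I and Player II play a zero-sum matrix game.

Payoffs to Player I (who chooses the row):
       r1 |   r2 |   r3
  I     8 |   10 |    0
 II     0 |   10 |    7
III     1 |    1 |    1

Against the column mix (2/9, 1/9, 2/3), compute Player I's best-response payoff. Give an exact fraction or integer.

52/9

I: (8)·(2/9) + (10)·(1/9) + (0)·(2/3) = 26/9.
II: (0)·(2/9) + (10)·(1/9) + (7)·(2/3) = 52/9.
III: (1)·(2/9) + (1)·(1/9) + (1)·(2/3) = 1.
The best pure response is II with expected payoff 52/9.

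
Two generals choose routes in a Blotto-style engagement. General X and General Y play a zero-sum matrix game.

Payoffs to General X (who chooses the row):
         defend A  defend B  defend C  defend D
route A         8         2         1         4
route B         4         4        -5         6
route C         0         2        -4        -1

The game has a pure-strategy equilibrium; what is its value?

1

Row minima: 1, -5, -4 → General X's maximin is 1.
Column maxima: 8, 4, 1, 6 → General Y's minimax is 1.
They coincide at (route A, defend C), so the value is 1.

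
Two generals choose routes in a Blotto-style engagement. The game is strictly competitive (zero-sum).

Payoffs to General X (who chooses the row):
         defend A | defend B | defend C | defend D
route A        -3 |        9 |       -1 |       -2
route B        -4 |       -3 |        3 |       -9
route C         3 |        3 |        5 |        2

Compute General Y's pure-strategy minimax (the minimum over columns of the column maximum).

The worst case (largest entry) in each column is defend A: 3, defend B: 9, defend C: 5, defend D: 2.
The best (smallest) of these is 2.

2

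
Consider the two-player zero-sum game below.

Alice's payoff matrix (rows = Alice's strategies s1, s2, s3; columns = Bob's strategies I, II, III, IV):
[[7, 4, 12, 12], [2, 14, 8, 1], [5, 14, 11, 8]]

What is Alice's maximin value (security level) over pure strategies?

The worst-case payoff for each row is s1: 4, s2: 1, s3: 5.
The best of these is 5.

5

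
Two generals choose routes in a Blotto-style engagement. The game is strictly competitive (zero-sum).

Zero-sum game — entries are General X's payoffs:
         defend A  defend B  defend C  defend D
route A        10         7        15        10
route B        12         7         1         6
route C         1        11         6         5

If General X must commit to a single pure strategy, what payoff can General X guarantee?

The worst-case payoff for each row is route A: 7, route B: 1, route C: 1.
The best of these is 7.

7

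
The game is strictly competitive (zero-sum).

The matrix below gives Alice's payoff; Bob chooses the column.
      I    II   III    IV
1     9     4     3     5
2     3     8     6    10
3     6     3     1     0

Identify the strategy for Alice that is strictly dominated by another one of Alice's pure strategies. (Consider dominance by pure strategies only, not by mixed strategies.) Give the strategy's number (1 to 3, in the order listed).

Compare 3 with 1: 9 > 6, 4 > 3, 3 > 1, 5 > 0.
So 1 strictly dominates 3 for Alice; 3 is strictly dominated.

3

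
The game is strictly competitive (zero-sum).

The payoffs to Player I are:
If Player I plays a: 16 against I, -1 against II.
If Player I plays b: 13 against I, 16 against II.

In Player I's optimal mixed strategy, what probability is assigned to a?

3/20

Row minima are -1 and 13, so Player I's maximin is 13; column maxima are 16 and 16, so Player II's minimax is 16. These differ, so the equilibrium is in mixed strategies.
Let Player I play a with probability p. Player II is indifferent when 16p + 13(1−p) = −p + 16(1−p), giving p = 3/20.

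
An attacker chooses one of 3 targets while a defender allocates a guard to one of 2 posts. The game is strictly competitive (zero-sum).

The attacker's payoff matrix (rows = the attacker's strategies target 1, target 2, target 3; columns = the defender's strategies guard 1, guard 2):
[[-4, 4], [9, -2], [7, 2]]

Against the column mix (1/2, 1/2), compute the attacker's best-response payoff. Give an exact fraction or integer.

9/2

target 1: (-4)·(1/2) + (4)·(1/2) = 0.
target 2: (9)·(1/2) + (-2)·(1/2) = 7/2.
target 3: (7)·(1/2) + (2)·(1/2) = 9/2.
The best pure response is target 3 with expected payoff 9/2.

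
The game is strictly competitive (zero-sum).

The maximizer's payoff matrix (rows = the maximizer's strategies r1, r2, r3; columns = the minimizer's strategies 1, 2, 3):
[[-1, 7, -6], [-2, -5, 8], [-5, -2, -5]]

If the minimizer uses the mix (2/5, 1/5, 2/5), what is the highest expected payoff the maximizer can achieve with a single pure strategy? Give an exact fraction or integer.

7/5

r1: (-1)·(2/5) + (7)·(1/5) + (-6)·(2/5) = -7/5.
r2: (-2)·(2/5) + (-5)·(1/5) + (8)·(2/5) = 7/5.
r3: (-5)·(2/5) + (-2)·(1/5) + (-5)·(2/5) = -22/5.
The best pure response is r2 with expected payoff 7/5.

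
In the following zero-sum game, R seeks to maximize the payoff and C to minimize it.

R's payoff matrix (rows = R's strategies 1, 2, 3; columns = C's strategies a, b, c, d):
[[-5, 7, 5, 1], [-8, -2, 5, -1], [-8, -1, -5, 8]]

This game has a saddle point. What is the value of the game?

Row minima: -5, -8, -8 → R's maximin is -5.
Column maxima: -5, 7, 5, 8 → C's minimax is -5.
They coincide at (1, a), so the value is -5.

-5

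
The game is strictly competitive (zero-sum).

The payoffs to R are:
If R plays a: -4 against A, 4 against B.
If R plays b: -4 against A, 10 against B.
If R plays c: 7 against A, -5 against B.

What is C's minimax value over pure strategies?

The worst case (largest entry) in each column is A: 7, B: 10.
The best (smallest) of these is 7.

7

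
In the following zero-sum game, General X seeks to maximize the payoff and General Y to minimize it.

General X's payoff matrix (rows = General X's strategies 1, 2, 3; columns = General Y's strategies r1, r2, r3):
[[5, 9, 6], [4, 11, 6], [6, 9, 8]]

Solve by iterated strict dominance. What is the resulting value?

Column r2 is strictly dominated by r1 for General Y (5<9, 4<11, 6<9); eliminate r2.
Row 1 is strictly dominated by row 3 (6>5, 8>6); eliminate 1.
Row 2 is strictly dominated by row 3 (6>4, 8>6); eliminate 2.
Column r3 is strictly dominated by r1 for General Y (6<8); eliminate r3.
Only (3, r1) remains, with payoff 6.

6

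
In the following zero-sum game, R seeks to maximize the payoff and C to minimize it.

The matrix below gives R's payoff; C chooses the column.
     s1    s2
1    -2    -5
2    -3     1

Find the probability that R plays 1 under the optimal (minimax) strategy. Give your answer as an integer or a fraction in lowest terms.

4/7

Row minima are -5 and -3, so R's maximin is -3; column maxima are -2 and 1, so C's minimax is -2. These differ, so the equilibrium is in mixed strategies.
Let R play 1 with probability p. C is indifferent when −2p − 3(1−p) = −5p + (1−p), giving p = 4/7.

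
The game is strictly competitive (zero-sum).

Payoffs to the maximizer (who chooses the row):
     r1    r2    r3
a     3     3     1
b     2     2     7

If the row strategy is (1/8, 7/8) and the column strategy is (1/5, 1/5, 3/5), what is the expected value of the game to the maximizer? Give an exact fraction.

Against (1/5, 1/5, 3/5), each row's expected payoff is a: 9/5; b: 5.
Taking the (1/8, 7/8)-weighted average: (1/8)·(9/5) + (7/8)·(5) = 23/5.

23/5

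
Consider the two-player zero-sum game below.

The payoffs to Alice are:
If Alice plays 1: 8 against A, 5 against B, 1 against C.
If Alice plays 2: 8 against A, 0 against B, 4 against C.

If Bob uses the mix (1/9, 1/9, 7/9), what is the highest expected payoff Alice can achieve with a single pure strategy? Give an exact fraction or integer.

1: (8)·(1/9) + (5)·(1/9) + (1)·(7/9) = 20/9.
2: (8)·(1/9) + (0)·(1/9) + (4)·(7/9) = 4.
The best pure response is 2 with expected payoff 4.

4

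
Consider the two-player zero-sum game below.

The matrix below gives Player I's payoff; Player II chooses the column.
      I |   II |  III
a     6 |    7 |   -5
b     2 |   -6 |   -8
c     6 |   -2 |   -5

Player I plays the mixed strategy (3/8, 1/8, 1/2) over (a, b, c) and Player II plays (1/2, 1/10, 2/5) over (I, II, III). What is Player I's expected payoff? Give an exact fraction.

Against (1/2, 1/10, 2/5), each row's expected payoff is a: 17/10; b: -14/5; c: 4/5.
Taking the (3/8, 1/8, 1/2)-weighted average: (3/8)·(17/10) + (1/8)·(-14/5) + (1/2)·(4/5) = 11/16.

11/16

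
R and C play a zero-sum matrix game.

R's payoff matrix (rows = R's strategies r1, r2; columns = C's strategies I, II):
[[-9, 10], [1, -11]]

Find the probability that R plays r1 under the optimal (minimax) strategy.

Row minima are -9 and -11, so R's maximin is -9; column maxima are 1 and 10, so C's minimax is 1. These differ, so the equilibrium is in mixed strategies.
Let R play r1 with probability p. C is indifferent when −9p + (1−p) = 10p − 11(1−p), giving p = 12/31.

12/31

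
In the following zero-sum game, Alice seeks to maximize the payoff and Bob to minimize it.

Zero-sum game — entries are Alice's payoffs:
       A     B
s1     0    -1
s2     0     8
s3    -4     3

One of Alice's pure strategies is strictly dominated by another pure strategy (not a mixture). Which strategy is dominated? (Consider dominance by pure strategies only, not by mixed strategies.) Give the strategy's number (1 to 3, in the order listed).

3

Compare s3 with s2: 0 > -4, 8 > 3.
So s2 strictly dominates s3 for Alice; s3 is strictly dominated.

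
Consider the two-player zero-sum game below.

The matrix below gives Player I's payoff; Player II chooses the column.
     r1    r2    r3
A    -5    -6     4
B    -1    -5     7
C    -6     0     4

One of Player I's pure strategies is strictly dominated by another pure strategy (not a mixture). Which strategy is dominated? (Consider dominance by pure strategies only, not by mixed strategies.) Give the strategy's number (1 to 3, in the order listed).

1

Compare A with B: -1 > -5, -5 > -6, 7 > 4.
So B strictly dominates A for Player I; A is strictly dominated.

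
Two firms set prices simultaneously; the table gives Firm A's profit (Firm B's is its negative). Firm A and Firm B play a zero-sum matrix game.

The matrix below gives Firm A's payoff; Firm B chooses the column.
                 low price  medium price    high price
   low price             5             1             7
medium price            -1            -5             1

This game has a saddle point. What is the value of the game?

Row minima: 1, -5 → Firm A's maximin is 1.
Column maxima: 5, 1, 7 → Firm B's minimax is 1.
They coincide at (low price, medium price), so the value is 1.

1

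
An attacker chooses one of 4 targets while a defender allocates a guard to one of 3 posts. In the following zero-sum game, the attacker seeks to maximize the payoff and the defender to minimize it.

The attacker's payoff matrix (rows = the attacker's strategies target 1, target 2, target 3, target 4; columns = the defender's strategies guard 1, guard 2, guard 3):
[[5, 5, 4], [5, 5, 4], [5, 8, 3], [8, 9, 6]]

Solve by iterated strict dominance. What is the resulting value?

6

Row target 2 is strictly dominated by row target 4 (8>5, 9>5, 6>4); eliminate target 2.
Column guard 2 is strictly dominated by guard 3 for the defender (4<5, 3<8, 6<9); eliminate guard 2.
Column guard 1 is strictly dominated by guard 3 for the defender (4<5, 3<5, 6<8); eliminate guard 1.
Row target 3 is strictly dominated by row target 1 (4>3); eliminate target 3.
Row target 1 is strictly dominated by row target 4 (6>4); eliminate target 1.
Only (target 4, guard 3) remains, with payoff 6.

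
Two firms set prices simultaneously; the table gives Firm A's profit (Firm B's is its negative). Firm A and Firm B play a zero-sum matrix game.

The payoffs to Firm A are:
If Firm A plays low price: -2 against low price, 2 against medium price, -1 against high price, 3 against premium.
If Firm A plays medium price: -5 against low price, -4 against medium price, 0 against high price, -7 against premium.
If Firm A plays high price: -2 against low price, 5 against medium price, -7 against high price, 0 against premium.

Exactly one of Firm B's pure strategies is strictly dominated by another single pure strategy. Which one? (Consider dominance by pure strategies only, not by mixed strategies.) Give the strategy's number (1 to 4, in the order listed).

Firm B prefers columns that give Firm A less. Compare medium price with low price: -2 < 2, -5 < -4, -2 < 5.
So low price strictly dominates medium price for Firm B; medium price is strictly dominated.

2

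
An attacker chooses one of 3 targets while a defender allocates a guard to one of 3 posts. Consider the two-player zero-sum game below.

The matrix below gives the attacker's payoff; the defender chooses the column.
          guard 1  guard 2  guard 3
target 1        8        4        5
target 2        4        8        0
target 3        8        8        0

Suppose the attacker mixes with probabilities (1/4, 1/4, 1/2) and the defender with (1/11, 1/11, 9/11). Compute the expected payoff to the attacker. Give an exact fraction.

101/44

Against (1/11, 1/11, 9/11), each row's expected payoff is target 1: 57/11; target 2: 12/11; target 3: 16/11.
Taking the (1/4, 1/4, 1/2)-weighted average: (1/4)·(57/11) + (1/4)·(12/11) + (1/2)·(16/11) = 101/44.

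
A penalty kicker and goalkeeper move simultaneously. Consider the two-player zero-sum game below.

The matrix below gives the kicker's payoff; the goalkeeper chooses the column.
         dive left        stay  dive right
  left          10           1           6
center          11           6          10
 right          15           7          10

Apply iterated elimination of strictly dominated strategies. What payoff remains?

7

Column dive right is strictly dominated by stay for the goalkeeper (1<6, 6<10, 7<10); eliminate dive right.
Column dive left is strictly dominated by stay for the goalkeeper (1<10, 6<11, 7<15); eliminate dive left.
Row center is strictly dominated by row right (7>6); eliminate center.
Row left is strictly dominated by row right (7>1); eliminate left.
Only (right, stay) remains, with payoff 7.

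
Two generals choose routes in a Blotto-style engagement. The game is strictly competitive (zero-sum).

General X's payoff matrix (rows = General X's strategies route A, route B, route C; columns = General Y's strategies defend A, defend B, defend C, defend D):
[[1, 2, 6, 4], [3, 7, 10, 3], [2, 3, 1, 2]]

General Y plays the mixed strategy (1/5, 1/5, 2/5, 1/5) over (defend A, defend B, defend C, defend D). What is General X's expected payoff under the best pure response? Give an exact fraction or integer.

33/5

route A: (1)·(1/5) + (2)·(1/5) + (6)·(2/5) + (4)·(1/5) = 19/5.
route B: (3)·(1/5) + (7)·(1/5) + (10)·(2/5) + (3)·(1/5) = 33/5.
route C: (2)·(1/5) + (3)·(1/5) + (1)·(2/5) + (2)·(1/5) = 9/5.
The best pure response is route B with expected payoff 33/5.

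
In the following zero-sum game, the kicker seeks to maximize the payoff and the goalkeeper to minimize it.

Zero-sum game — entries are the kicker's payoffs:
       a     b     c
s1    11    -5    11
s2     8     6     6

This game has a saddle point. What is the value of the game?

6

Row minima: -5, 6 → the kicker's maximin is 6.
Column maxima: 11, 6, 11 → the goalkeeper's minimax is 6.
They coincide at (s2, b), so the value is 6.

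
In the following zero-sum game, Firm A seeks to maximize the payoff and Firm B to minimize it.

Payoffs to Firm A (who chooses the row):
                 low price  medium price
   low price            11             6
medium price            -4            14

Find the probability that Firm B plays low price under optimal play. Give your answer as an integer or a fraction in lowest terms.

8/23

Row minima are 6 and -4, so Firm A's maximin is 6; column maxima are 11 and 14, so Firm B's minimax is 11. These differ, so the equilibrium is in mixed strategies.
Let Firm B play low price with probability q. Firm A is indifferent when 11q + 6(1−q) = −4q + 14(1−q), giving q = 8/23.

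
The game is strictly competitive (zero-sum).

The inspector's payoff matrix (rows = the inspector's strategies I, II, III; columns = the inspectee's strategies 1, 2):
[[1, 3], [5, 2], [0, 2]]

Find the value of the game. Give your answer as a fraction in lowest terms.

Row III is strictly dominated by row I, so the inspector never plays it.
The remaining 2×2 game on (I, II) × (1, 2) has no saddle point. Let the inspector play I with probability p; indifference gives p + 5(1−p) = 3p + 2(1−p), so p = 3/5.
Similarly the inspectee's optimal q on 1 is 1/5, and the value is 1·(1/5) + (3)·(4/5) = 13/5.

13/5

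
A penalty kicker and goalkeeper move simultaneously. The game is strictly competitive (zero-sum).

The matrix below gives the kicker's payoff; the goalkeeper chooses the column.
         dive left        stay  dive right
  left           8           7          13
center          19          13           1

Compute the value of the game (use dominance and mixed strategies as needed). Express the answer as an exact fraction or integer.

9

Column dive left is strictly dominated by stay for the goalkeeper (it gives the kicker more in every row).
The remaining 2×2 game on (left, center) × (stay, dive right) has no saddle point. Let the kicker play left with probability p; indifference gives 7p + 13(1−p) = 13p + (1−p), so p = 2/3.
Similarly the goalkeeper's optimal q on stay is 2/3, and the value is 7·(2/3) + (13)·(1/3) = 9.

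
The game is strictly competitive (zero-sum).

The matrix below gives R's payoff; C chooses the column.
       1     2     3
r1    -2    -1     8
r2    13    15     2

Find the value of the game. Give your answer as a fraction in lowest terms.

Column 2 is strictly dominated by 1 for C (it gives R more in every row).
The remaining 2×2 game on (r1, r2) × (1, 3) has no saddle point. Let R play r1 with probability p; indifference gives −2p + 13(1−p) = 8p + 2(1−p), so p = 11/21.
Similarly C's optimal q on 1 is 2/7, and the value is -2·(2/7) + (8)·(5/7) = 36/7.

36/7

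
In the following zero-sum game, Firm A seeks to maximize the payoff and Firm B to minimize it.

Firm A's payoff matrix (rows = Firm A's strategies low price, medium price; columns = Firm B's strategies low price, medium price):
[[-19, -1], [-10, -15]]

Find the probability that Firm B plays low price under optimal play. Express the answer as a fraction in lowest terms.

14/23

Row minima are -19 and -15, so Firm A's maximin is -15; column maxima are -10 and -1, so Firm B's minimax is -10. These differ, so the equilibrium is in mixed strategies.
Let Firm B play low price with probability q. Firm A is indifferent when −19q − (1−q) = −10q − 15(1−q), giving q = 14/23.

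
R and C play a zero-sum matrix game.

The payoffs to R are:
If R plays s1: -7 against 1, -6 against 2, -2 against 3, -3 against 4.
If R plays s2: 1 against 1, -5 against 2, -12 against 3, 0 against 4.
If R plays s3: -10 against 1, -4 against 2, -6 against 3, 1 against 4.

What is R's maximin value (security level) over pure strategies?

-7

The worst-case payoff for each row is s1: -7, s2: -12, s3: -10.
The best of these is -7.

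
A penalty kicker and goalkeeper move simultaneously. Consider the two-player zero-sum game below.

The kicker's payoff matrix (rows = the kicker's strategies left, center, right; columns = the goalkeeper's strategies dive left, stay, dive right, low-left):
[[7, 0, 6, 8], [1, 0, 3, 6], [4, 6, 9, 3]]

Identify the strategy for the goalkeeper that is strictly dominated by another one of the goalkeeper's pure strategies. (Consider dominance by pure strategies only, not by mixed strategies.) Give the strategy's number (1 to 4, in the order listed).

3

The goalkeeper prefers columns that give the kicker less. Compare dive right with stay: 0 < 6, 0 < 3, 6 < 9.
So stay strictly dominates dive right for the goalkeeper; dive right is strictly dominated.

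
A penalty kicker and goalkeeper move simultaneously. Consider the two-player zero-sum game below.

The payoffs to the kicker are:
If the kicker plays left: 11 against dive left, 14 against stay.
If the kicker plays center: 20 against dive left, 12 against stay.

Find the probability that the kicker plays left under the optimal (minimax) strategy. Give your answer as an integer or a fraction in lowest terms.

Row minima are 11 and 12, so the kicker's maximin is 12; column maxima are 20 and 14, so the goalkeeper's minimax is 14. These differ, so the equilibrium is in mixed strategies.
Let the kicker play left with probability p. The goalkeeper is indifferent when 11p + 20(1−p) = 14p + 12(1−p), giving p = 8/11.

8/11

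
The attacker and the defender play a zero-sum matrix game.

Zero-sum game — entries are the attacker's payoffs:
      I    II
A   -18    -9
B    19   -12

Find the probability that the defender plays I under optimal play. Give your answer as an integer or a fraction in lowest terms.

Row minima are -18 and -12, so the attacker's maximin is -12; column maxima are 19 and -9, so the defender's minimax is -9. These differ, so the equilibrium is in mixed strategies.
Let the defender play I with probability q. The attacker is indifferent when −18q − 9(1−q) = 19q − 12(1−q), giving q = 3/40.

3/40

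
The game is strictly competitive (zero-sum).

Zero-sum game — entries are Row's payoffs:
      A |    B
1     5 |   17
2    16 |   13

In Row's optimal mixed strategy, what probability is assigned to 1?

1/5

Row minima are 5 and 13, so Row's maximin is 13; column maxima are 16 and 17, so Column's minimax is 16. These differ, so the equilibrium is in mixed strategies.
Let Row play 1 with probability p. Column is indifferent when 5p + 16(1−p) = 17p + 13(1−p), giving p = 1/5.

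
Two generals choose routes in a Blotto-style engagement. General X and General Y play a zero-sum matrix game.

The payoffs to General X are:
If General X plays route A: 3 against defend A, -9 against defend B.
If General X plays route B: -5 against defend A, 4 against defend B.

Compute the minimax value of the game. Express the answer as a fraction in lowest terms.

-11/7

Row minima are -9 and -5, so General X's maximin is -5; column maxima are 3 and 4, so General Y's minimax is 3. These differ, so the equilibrium is in mixed strategies.
Let General X play route A with probability p. General Y is indifferent when 3p − 5(1−p) = −9p + 4(1−p), giving p = 3/7.
Let General Y play defend A with probability q. General X is indifferent when 3q − 9(1−q) = −5q + 4(1−q), giving q = 13/21.
The value is 3·(13/21) + (-9)·(8/21) = -11/7.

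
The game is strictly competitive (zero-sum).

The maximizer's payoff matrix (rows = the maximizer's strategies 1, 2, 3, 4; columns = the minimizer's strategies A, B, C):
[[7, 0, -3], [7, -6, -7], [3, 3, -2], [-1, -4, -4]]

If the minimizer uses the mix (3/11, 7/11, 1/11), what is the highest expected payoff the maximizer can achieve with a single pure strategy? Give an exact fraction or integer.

1: (7)·(3/11) + (0)·(7/11) + (-3)·(1/11) = 18/11.
2: (7)·(3/11) + (-6)·(7/11) + (-7)·(1/11) = -28/11.
3: (3)·(3/11) + (3)·(7/11) + (-2)·(1/11) = 28/11.
4: (-1)·(3/11) + (-4)·(7/11) + (-4)·(1/11) = -35/11.
The best pure response is 3 with expected payoff 28/11.

28/11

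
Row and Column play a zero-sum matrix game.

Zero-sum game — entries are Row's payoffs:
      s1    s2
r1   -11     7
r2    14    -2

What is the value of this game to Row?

38/17

Row minima are -11 and -2, so Row's maximin is -2; column maxima are 14 and 7, so Column's minimax is 7. These differ, so the equilibrium is in mixed strategies.
Let Row play r1 with probability p. Column is indifferent when −11p + 14(1−p) = 7p − 2(1−p), giving p = 8/17.
Let Column play s1 with probability q. Row is indifferent when −11q + 7(1−q) = 14q − 2(1−q), giving q = 9/34.
The value is -11·(9/34) + (7)·(25/34) = 38/17.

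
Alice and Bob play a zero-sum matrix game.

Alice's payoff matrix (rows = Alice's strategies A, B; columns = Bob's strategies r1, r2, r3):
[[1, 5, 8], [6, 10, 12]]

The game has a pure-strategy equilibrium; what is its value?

6

Row minima: 1, 6 → Alice's maximin is 6.
Column maxima: 6, 10, 12 → Bob's minimax is 6.
They coincide at (B, r1), so the value is 6.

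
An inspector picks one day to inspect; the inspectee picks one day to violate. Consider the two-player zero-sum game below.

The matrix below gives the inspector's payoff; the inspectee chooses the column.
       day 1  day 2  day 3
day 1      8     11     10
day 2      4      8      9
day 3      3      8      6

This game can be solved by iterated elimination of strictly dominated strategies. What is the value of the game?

8

Column day 3 is strictly dominated by day 1 for the inspectee (8<10, 4<9, 3<6); eliminate day 3.
Row day 3 is strictly dominated by row day 1 (8>3, 11>8); eliminate day 3.
Row day 2 is strictly dominated by row day 1 (8>4, 11>8); eliminate day 2.
Column day 2 is strictly dominated by day 1 for the inspectee (8<11); eliminate day 2.
Only (day 1, day 1) remains, with payoff 8.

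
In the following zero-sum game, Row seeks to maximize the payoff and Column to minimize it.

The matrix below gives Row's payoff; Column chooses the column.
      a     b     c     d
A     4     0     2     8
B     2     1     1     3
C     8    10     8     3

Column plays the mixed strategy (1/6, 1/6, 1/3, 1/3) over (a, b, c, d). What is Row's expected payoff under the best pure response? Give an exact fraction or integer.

A: (4)·(1/6) + (0)·(1/6) + (2)·(1/3) + (8)·(1/3) = 4.
B: (2)·(1/6) + (1)·(1/6) + (1)·(1/3) + (3)·(1/3) = 11/6.
C: (8)·(1/6) + (10)·(1/6) + (8)·(1/3) + (3)·(1/3) = 20/3.
The best pure response is C with expected payoff 20/3.

20/3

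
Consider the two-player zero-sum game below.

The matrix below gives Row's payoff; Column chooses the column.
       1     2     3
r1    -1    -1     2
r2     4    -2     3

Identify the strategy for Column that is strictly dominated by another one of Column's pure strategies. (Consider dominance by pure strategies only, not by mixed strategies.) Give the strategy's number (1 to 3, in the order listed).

3

Column prefers columns that give Row less. Compare 3 with 2: -1 < 2, -2 < 3.
So 2 strictly dominates 3 for Column; 3 is strictly dominated.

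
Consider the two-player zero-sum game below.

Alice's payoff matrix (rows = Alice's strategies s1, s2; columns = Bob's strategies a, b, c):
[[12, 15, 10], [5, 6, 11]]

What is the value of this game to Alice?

41/4

Column b is strictly dominated by a for Bob (it gives Alice more in every row).
The remaining 2×2 game on (s1, s2) × (a, c) has no saddle point. Let Alice play s1 with probability p; indifference gives 12p + 5(1−p) = 10p + 11(1−p), so p = 3/4.
Similarly Bob's optimal q on a is 1/8, and the value is 12·(1/8) + (10)·(7/8) = 41/4.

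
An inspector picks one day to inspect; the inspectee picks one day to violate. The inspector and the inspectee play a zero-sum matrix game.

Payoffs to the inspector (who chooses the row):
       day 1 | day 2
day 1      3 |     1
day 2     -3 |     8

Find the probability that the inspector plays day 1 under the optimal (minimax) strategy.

11/13

Row minima are 1 and -3, so the inspector's maximin is 1; column maxima are 3 and 8, so the inspectee's minimax is 3. These differ, so the equilibrium is in mixed strategies.
Let the inspector play day 1 with probability p. The inspectee is indifferent when 3p − 3(1−p) = p + 8(1−p), giving p = 11/13.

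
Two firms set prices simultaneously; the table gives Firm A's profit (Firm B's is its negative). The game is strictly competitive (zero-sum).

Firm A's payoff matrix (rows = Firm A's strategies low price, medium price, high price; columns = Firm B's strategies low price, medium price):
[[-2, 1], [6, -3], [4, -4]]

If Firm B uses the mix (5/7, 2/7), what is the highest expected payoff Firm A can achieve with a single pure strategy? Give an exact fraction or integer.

low price: (-2)·(5/7) + (1)·(2/7) = -8/7.
medium price: (6)·(5/7) + (-3)·(2/7) = 24/7.
high price: (4)·(5/7) + (-4)·(2/7) = 12/7.
The best pure response is medium price with expected payoff 24/7.

24/7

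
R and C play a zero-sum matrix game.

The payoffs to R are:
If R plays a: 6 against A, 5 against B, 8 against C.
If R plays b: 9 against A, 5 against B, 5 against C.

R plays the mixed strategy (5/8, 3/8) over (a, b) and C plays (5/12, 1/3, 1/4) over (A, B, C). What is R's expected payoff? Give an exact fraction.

Against (5/12, 1/3, 1/4), each row's expected payoff is a: 37/6; b: 20/3.
Taking the (5/8, 3/8)-weighted average: (5/8)·(37/6) + (3/8)·(20/3) = 305/48.

305/48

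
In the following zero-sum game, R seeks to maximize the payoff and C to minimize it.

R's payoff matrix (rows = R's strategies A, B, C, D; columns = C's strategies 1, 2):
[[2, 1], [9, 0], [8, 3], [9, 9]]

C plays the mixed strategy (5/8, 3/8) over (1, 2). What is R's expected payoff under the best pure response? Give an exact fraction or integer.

A: (2)·(5/8) + (1)·(3/8) = 13/8.
B: (9)·(5/8) + (0)·(3/8) = 45/8.
C: (8)·(5/8) + (3)·(3/8) = 49/8.
D: (9)·(5/8) + (9)·(3/8) = 9.
The best pure response is D with expected payoff 9.

9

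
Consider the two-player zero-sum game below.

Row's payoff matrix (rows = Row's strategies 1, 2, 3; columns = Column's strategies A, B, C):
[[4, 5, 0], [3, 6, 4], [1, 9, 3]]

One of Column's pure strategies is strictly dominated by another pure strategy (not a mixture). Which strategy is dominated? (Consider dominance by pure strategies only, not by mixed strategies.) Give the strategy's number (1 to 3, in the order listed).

Column prefers columns that give Row less. Compare B with A: 4 < 5, 3 < 6, 1 < 9.
So A strictly dominates B for Column; B is strictly dominated.

2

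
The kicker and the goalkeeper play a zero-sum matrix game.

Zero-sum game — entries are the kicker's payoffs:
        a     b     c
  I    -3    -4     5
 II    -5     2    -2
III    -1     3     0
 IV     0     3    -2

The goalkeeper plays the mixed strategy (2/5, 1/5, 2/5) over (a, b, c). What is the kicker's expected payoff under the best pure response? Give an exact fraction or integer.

1/5

I: (-3)·(2/5) + (-4)·(1/5) + (5)·(2/5) = 0.
II: (-5)·(2/5) + (2)·(1/5) + (-2)·(2/5) = -12/5.
III: (-1)·(2/5) + (3)·(1/5) + (0)·(2/5) = 1/5.
IV: (0)·(2/5) + (3)·(1/5) + (-2)·(2/5) = -1/5.
The best pure response is III with expected payoff 1/5.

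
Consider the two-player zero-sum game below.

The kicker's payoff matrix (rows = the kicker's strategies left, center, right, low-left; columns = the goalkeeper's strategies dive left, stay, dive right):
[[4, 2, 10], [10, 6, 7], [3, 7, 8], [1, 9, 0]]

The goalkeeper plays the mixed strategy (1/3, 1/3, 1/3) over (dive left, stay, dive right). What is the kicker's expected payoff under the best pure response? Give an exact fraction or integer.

left: (4)·(1/3) + (2)·(1/3) + (10)·(1/3) = 16/3.
center: (10)·(1/3) + (6)·(1/3) + (7)·(1/3) = 23/3.
right: (3)·(1/3) + (7)·(1/3) + (8)·(1/3) = 6.
low-left: (1)·(1/3) + (9)·(1/3) + (0)·(1/3) = 10/3.
The best pure response is center with expected payoff 23/3.

23/3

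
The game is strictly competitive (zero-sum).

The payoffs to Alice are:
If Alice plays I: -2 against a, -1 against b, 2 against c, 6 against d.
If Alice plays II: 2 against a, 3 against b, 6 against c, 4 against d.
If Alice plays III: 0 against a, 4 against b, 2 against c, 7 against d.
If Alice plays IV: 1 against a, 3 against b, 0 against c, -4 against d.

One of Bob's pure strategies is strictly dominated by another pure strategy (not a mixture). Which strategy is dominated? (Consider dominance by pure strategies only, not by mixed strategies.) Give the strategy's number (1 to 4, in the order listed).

2

Bob prefers columns that give Alice less. Compare b with a: -2 < -1, 2 < 3, 0 < 4, 1 < 3.
So a strictly dominates b for Bob; b is strictly dominated.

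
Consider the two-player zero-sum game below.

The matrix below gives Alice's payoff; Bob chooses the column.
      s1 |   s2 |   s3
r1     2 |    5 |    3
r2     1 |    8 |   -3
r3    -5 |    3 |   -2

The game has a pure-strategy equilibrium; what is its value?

2

Row minima: 2, -3, -5 → Alice's maximin is 2.
Column maxima: 2, 8, 3 → Bob's minimax is 2.
They coincide at (r1, s1), so the value is 2.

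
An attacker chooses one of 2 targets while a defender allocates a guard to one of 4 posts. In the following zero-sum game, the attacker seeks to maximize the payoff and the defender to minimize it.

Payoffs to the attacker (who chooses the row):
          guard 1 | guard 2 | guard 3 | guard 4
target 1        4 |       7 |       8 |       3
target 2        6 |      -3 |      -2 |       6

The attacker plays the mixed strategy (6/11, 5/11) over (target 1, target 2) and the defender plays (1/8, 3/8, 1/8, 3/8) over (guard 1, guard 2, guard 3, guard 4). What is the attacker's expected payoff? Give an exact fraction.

317/88

Against (1/8, 3/8, 1/8, 3/8), each row's expected payoff is target 1: 21/4; target 2: 13/8.
Taking the (6/11, 5/11)-weighted average: (6/11)·(21/4) + (5/11)·(13/8) = 317/88.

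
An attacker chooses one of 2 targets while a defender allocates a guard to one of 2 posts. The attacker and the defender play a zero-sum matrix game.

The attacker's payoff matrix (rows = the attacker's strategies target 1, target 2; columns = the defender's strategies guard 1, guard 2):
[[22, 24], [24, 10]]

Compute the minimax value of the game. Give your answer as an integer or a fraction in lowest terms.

89/4

Row minima are 22 and 10, so the attacker's maximin is 22; column maxima are 24 and 24, so the defender's minimax is 24. These differ, so the equilibrium is in mixed strategies.
Let the attacker play target 1 with probability p. The defender is indifferent when 22p + 24(1−p) = 24p + 10(1−p), giving p = 7/8.
Let the defender play guard 1 with probability q. The attacker is indifferent when 22q + 24(1−q) = 24q + 10(1−q), giving q = 7/8.
The value is 22·(7/8) + (24)·(1/8) = 89/4.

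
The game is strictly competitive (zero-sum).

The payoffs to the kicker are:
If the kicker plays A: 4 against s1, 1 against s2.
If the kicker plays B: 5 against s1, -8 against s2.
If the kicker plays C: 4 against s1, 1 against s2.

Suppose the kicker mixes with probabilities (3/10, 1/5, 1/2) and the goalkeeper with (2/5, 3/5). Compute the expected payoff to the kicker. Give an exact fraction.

Against (2/5, 3/5), each row's expected payoff is A: 11/5; B: -14/5; C: 11/5.
Taking the (3/10, 1/5, 1/2)-weighted average: (3/10)·(11/5) + (1/5)·(-14/5) + (1/2)·(11/5) = 6/5.

6/5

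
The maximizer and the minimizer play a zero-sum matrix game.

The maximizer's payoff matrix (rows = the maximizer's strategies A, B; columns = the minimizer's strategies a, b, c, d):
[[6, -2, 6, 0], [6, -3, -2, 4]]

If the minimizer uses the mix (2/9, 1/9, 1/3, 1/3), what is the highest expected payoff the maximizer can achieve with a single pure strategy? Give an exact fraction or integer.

28/9

A: (6)·(2/9) + (-2)·(1/9) + (6)·(1/3) + (0)·(1/3) = 28/9.
B: (6)·(2/9) + (-3)·(1/9) + (-2)·(1/3) + (4)·(1/3) = 5/3.
The best pure response is A with expected payoff 28/9.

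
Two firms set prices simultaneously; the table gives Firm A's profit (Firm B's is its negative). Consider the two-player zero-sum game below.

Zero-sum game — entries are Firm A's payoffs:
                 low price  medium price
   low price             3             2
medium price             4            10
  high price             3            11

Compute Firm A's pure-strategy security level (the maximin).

4

The worst-case payoff for each row is low price: 2, medium price: 4, high price: 3.
The best of these is 4.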